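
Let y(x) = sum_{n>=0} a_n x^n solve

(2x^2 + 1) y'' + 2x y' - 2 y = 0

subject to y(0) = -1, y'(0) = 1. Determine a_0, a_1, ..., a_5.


Ansatz: y(x) = sum_{n>=0} a_n x^n, so y'(x) = sum_{n>=1} n a_n x^(n-1) and y''(x) = sum_{n>=2} n(n-1) a_n x^(n-2).
Substitute into P(x) y'' + Q(x) y' + R(x) y = 0 with P(x) = 2x^2 + 1, Q(x) = 2x, R(x) = -2, and match powers of x.
Initial conditions: a_0 = -1, a_1 = 1.
Setting the coefficient of each power of x to zero and solving order by order (substituting the coefficients already found):
  x^0: 2 a_2 - 2 a_0 = 0  ->  2 a_2 = 2 a_0 = -2  ->  a_2 = -1
  x^1: 6 a_3 = 0  ->  a_3 = 0
  x^2: 12 a_4 + 6 a_2 = 0  ->  12 a_4 = -6 a_2 = 6  ->  a_4 = 1/2
  x^3: 20 a_5 + 16 a_3 = 0  ->  20 a_5 = -16 a_3 = 0  ->  a_5 = 0
Truncated series: y(x) = -1 + x - x^2 + (1/2) x^4 + O(x^6).

a_0 = -1; a_1 = 1; a_2 = -1; a_3 = 0; a_4 = 1/2; a_5 = 0


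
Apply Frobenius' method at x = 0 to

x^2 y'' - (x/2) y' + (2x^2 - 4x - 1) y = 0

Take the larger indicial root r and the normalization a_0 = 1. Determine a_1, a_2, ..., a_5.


Write in Frobenius form y'' + (p(x)/x) y' + (q(x)/x^2) y = 0:
  p(x) = -1/2,  q(x) = 2x^2 - 4x - 1.
Indicial equation: r(r-1) + (-1/2) r + (-1) = 0 -> roots r_1 = 2, r_2 = -1/2.
Take r = r_1 = 2. Let y(x) = x^r sum_{n>=0} a_n x^n with a_0 = 1.
Substitute y = x^r sum a_n x^n and match x^{r+n}. The recurrence is
  D(n) a_n - 4 a_{n-1} + 2 a_{n-2} = 0,  where D(n) = (r+n)(r+n-1) + (-1/2)(r+n) + (-1).
  a_n = [4 a_{n-1} - 2 a_{n-2}] / D(n).
Since the indicial polynomial factors as (r - r_1)(r - r_2), D(n) = (r_1 + n - r_1)(r_1 + n - r_2) = n(n + 5/2).
Evaluating step by step (a_0 = 1):
  n = 1: D(1) = 1(1 + 5/2) = 7/2; numerator = 4(1) = 4; a_1 = (4)/(7/2) = 8/7
  n = 2: D(2) = 2(2 + 5/2) = 9; numerator = 4(8/7) - 2(1) = 18/7; a_2 = (18/7)/(9) = 2/7
  n = 3: D(3) = 3(3 + 5/2) = 33/2; numerator = 4(2/7) - 2(8/7) = -8/7; a_3 = (-8/7)/(33/2) = -16/231
  n = 4: D(4) = 4(4 + 5/2) = 26; numerator = 4(-16/231) - 2(2/7) = -28/33; a_4 = (-28/33)/(26) = -14/429
  n = 5: D(5) = 5(5 + 5/2) = 75/2; numerator = 4(-14/429) - 2(-16/231) = 8/1001; a_5 = (8/1001)/(75/2) = 16/75075

r = 2; a_0 = 1; a_1 = 8/7; a_2 = 2/7; a_3 = -16/231; a_4 = -14/429; a_5 = 16/75075


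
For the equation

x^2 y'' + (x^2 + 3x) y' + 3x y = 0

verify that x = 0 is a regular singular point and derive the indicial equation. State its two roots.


Divide by x^2 to reach normal form y'' + P_1(x) y' + P_2(x) y = 0 with P_1(x) = 1 + 3/x and P_2(x) = 3/x.
x = 0 is a singular point because the y'-coefficient 1 + 3/x has a pole at x = 0 and the y-coefficient 3/x has a pole at x = 0.
It is a regular singular point because x P_1(x) = p(x) = x + 3 and x^2 P_2(x) = q(x) = 3x are polynomials, hence analytic at x = 0.
p(0) = 3,  q(0) = 0.
Indicial equation: r(r-1) + p(0) r + q(0) = 0, i.e. r^2 + (p(0) - 1) r + q(0) = 0, i.e. r^2 + 2 r = 0.
Discriminant: (2)^2 - 4(0) = 4, so r = (-2 ± 2)/2.
Solving: r_1 = 0, r_2 = -2.

indicial: r^2 + 2 r = 0; roots r_1 = 0, r_2 = -2


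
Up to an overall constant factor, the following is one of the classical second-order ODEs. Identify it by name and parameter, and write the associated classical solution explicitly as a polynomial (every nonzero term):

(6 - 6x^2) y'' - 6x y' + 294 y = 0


All three coefficients share the factor 6; dividing through by 6 gives  (1 - x^2) y'' - x y' + 49 y = 0.
This matches the Chebyshev equation (1 - x^2) y'' - x y' + n^2 y = 0 (note the -x y' term, not -2x y') with n^2 = 49, so n = 7; the polynomial solution is T_7(x).
With y = sum_k a_k x^k, matching x^k gives (k+2)(k+1) a_{k+2} = (k^2 - n^2) a_k = (k - 7)(k + 7) a_k. The right side vanishes at k = 7, so the series with the parity of 7 terminates at degree 7.
Standard normalization: leading coefficient of T_n is 2^(n-1), so a_7 = 2^6 = 64. Work downward with a_k = (k+1)(k+2) a_{k+2} / ((k - 7)(k + 7)):
  a_5 = (6)(7)(64) / ((5 - 7)(5 + 7)) = 2688/(-24) = -112
  a_3 = (4)(5)(-112) / ((3 - 7)(3 + 7)) = -2240/(-40) = 56
  a_1 = (2)(3)(56) / ((1 - 7)(1 + 7)) = 336/(-48) = -7
Hence T_7(x) = 64 x^7 - 112 x^5 + 56 x^3 - 7 x.

T_7(x); series = 64 x^7 - 112 x^5 + 56 x^3 - 7 x


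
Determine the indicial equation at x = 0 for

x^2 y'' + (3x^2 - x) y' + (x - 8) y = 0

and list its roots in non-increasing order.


Divide by x^2 to reach normal form y'' + P_1(x) y' + P_2(x) y = 0 with P_1(x) = 3 - 1/x and P_2(x) = 1/x - 8/x^2.
x = 0 is a singular point because the y'-coefficient 3 - 1/x has a pole at x = 0 and the y-coefficient 1/x - 8/x^2 has a pole at x = 0.
It is a regular singular point because x P_1(x) = p(x) = 3x - 1 and x^2 P_2(x) = q(x) = x - 8 are polynomials, hence analytic at x = 0.
p(0) = -1,  q(0) = -8.
Indicial equation: r(r-1) + p(0) r + q(0) = 0, i.e. r^2 + (p(0) - 1) r + q(0) = 0, i.e. r^2 - 2 r - 8 = 0.
Discriminant: (-2)^2 - 4(-8) = 36, so r = (2 ± 6)/2.
Solving: r_1 = 4, r_2 = -2.

indicial: r^2 - 2 r - 8 = 0; roots r_1 = 4, r_2 = -2


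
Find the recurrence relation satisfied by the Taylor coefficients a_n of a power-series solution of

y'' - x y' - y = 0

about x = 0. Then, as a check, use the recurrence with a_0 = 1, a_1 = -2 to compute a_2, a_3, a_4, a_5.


Substitute y = sum_n a_n x^n.
y''(x) has coefficient (n+2)(n+1) a_{n+2} at x^n;
-x y'(x) has coefficient -n a_n at x^n (shift);
-y(x) has coefficient -1 a_n at x^n.
Matching x^n: (n+2)(n+1) a_{n+2} + (-n - 1) a_n = 0.
Thus a_{n+2} = (n + 1) / ((n+1)(n+2)) * a_n.

Check with a_0 = 1, a_1 = -2 (apply the recurrence for n = 0, 1, 2, 3): a_0 = 1, a_1 = -2, a_2 = 1/2, a_3 = -2/3, a_4 = 1/8, a_5 = -2/15.

a_(n+2) = (n + 1) / ((n+1)(n+2)) * a_n; check: a_0 = 1, a_1 = -2, a_2 = 1/2, a_3 = -2/3, a_4 = 1/8, a_5 = -2/15


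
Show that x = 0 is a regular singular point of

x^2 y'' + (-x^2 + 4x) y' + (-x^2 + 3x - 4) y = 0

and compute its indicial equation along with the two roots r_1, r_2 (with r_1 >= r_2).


Divide by x^2 to reach normal form y'' + P_1(x) y' + P_2(x) y = 0 with P_1(x) = -1 + 4/x and P_2(x) = -1 + 3/x - 4/x^2.
x = 0 is a singular point because the y'-coefficient -1 + 4/x has a pole at x = 0 and the y-coefficient -1 + 3/x - 4/x^2 has a pole at x = 0.
It is a regular singular point because x P_1(x) = p(x) = 4 - x and x^2 P_2(x) = q(x) = -x^2 + 3x - 4 are polynomials, hence analytic at x = 0.
p(0) = 4,  q(0) = -4.
Indicial equation: r(r-1) + p(0) r + q(0) = 0, i.e. r^2 + (p(0) - 1) r + q(0) = 0, i.e. r^2 + 3 r - 4 = 0.
Discriminant: (3)^2 - 4(-4) = 25, so r = (-3 ± 5)/2.
Solving: r_1 = 1, r_2 = -4.

indicial: r^2 + 3 r - 4 = 0; roots r_1 = 1, r_2 = -4


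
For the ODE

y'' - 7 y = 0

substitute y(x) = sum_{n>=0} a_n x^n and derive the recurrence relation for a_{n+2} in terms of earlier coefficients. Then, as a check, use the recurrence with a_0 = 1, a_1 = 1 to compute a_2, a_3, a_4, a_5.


Substitute y = sum_n a_n x^n into y'' + (const) y = 0.
y''(x) = sum_{n>=0} (n+2)(n+1) a_{n+2} x^n.
The ODE becomes sum_n [(n+2)(n+1) a_{n+2} - 7 a_n] x^n = 0.
Setting each coefficient to zero gives the recurrence:
  (n+2)(n+1) a_{n+2} - 7 a_n = 0,
  a_{n+2} = 7 / ((n+1)(n+2)) a_n.

Check with a_0 = 1, a_1 = 1 (apply the recurrence for n = 0, 1, 2, 3): a_0 = 1, a_1 = 1, a_2 = 7/2, a_3 = 7/6, a_4 = 49/24, a_5 = 49/120.

a_{n+2} = 7/((n+1)(n+2)) * a_n; check: a_0 = 1, a_1 = 1, a_2 = 7/2, a_3 = 7/6, a_4 = 49/24, a_5 = 49/120


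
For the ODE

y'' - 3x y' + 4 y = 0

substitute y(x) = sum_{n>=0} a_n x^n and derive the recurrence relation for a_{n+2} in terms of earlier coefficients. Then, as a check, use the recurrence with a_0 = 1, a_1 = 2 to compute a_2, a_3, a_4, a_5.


Substitute y = sum_n a_n x^n.
y''(x) has coefficient (n+2)(n+1) a_{n+2} at x^n;
-3 x y'(x) has coefficient -3 n a_n at x^n (shift);
4 y(x) has coefficient 4 a_n at x^n.
Matching x^n: (n+2)(n+1) a_{n+2} + (-3n + 4) a_n = 0.
Thus a_{n+2} = (3n - 4) / ((n+1)(n+2)) * a_n.

Check with a_0 = 1, a_1 = 2 (apply the recurrence for n = 0, 1, 2, 3): a_0 = 1, a_1 = 2, a_2 = -2, a_3 = -1/3, a_4 = -1/3, a_5 = -1/12.

a_(n+2) = (3n - 4) / ((n+1)(n+2)) * a_n; check: a_0 = 1, a_1 = 2, a_2 = -2, a_3 = -1/3, a_4 = -1/3, a_5 = -1/12


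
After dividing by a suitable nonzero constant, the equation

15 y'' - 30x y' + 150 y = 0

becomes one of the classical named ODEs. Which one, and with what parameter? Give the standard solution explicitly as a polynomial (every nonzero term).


All three coefficients share the factor 15; dividing through by 15 gives  y'' - 2x y' + 10 y = 0.
This matches the Hermite equation y'' - 2x y' + 2n y = 0 with 2n = 10, so n = 5; the polynomial solution is H_5(x).
With y = sum_k a_k x^k, matching x^k gives (k+2)(k+1) a_{k+2} = 2(k - n) a_k = 2(k - 5) a_k. The right side vanishes at k = 5, so the series with the parity of 5 terminates at degree 5.
Standard normalization: leading coefficient of H_n is 2^n, so a_5 = 2^5 = 32. Work downward with a_k = (k+1)(k+2) a_{k+2} / (2(k - n)):
  a_3 = (4)(5)(32) / (2(3 - 5)) = 640/(-4) = -160
  a_1 = (2)(3)(-160) / (2(1 - 5)) = -960/(-8) = 120
Hence H_5(x) = 32 x^5 - 160 x^3 + 120 x.

H_5(x); series = 32 x^5 - 160 x^3 + 120 x


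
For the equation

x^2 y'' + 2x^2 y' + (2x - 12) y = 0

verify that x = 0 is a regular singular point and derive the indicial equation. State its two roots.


Divide by x^2 to reach normal form y'' + P_1(x) y' + P_2(x) y = 0 with P_1(x) = 2 and P_2(x) = 2/x - 12/x^2.
x = 0 is a singular point because the y-coefficient 2/x - 12/x^2 has a pole at x = 0.
It is a regular singular point because x P_1(x) = p(x) = 2x and x^2 P_2(x) = q(x) = 2x - 12 are polynomials, hence analytic at x = 0.
p(0) = 0,  q(0) = -12.
Indicial equation: r(r-1) + p(0) r + q(0) = 0, i.e. r^2 + (p(0) - 1) r + q(0) = 0, i.e. r^2 - 1 r - 12 = 0.
Discriminant: (-1)^2 - 4(-12) = 49, so r = (1 ± 7)/2.
Solving: r_1 = 4, r_2 = -3.

indicial: r^2 - 1 r - 12 = 0; roots r_1 = 4, r_2 = -3


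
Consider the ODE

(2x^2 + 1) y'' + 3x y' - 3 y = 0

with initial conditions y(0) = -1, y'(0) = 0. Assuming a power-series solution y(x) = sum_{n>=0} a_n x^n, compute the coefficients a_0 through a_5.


Ansatz: y(x) = sum_{n>=0} a_n x^n, so y'(x) = sum_{n>=1} n a_n x^(n-1) and y''(x) = sum_{n>=2} n(n-1) a_n x^(n-2).
Substitute into P(x) y'' + Q(x) y' + R(x) y = 0 with P(x) = 2x^2 + 1, Q(x) = 3x, R(x) = -3, and match powers of x.
Initial conditions: a_0 = -1, a_1 = 0.
Setting the coefficient of each power of x to zero and solving order by order (substituting the coefficients already found):
  x^0: 2 a_2 - 3 a_0 = 0  ->  2 a_2 = 3 a_0 = -3  ->  a_2 = -3/2
  x^1: 6 a_3 = 0  ->  a_3 = 0
  x^2: 12 a_4 + 7 a_2 = 0  ->  12 a_4 = -7 a_2 = 21/2  ->  a_4 = 7/8
  x^3: 20 a_5 + 18 a_3 = 0  ->  20 a_5 = -18 a_3 = 0  ->  a_5 = 0
Truncated series: y(x) = -1 - (3/2) x^2 + (7/8) x^4 + O(x^6).

a_0 = -1; a_1 = 0; a_2 = -3/2; a_3 = 0; a_4 = 7/8; a_5 = 0


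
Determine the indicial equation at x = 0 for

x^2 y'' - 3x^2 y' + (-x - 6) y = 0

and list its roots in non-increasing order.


Divide by x^2 to reach normal form y'' + P_1(x) y' + P_2(x) y = 0 with P_1(x) = -3 and P_2(x) = -1/x - 6/x^2.
x = 0 is a singular point because the y-coefficient -1/x - 6/x^2 has a pole at x = 0.
It is a regular singular point because x P_1(x) = p(x) = -3x and x^2 P_2(x) = q(x) = -x - 6 are polynomials, hence analytic at x = 0.
p(0) = 0,  q(0) = -6.
Indicial equation: r(r-1) + p(0) r + q(0) = 0, i.e. r^2 + (p(0) - 1) r + q(0) = 0, i.e. r^2 - 1 r - 6 = 0.
Discriminant: (-1)^2 - 4(-6) = 25, so r = (1 ± 5)/2.
Solving: r_1 = 3, r_2 = -2.

indicial: r^2 - 1 r - 6 = 0; roots r_1 = 3, r_2 = -2


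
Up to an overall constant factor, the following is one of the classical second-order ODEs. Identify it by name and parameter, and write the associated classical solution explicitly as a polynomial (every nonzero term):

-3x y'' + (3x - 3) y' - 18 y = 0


All three coefficients share the factor -3; dividing through by -3 gives  x y'' + (1 - x) y' + 6 y = 0.
This matches the Laguerre equation x y'' + (1 - x) y' + n y = 0 with n = 6; the polynomial solution is L_6(x).
With y = sum_k a_k x^k, matching x^k gives (k+1)k a_{k+1} + (k+1) a_{k+1} - k a_k + n a_k = 0, i.e. (k+1)^2 a_{k+1} = (k - n) a_k = (k - 6) a_k. The right side vanishes at k = 6, so the series terminates at degree 6.
Standard normalization L_n(0) = 1 gives a_0 = 1. Work upward with a_{k+1} = (k - 6) a_k / (k+1)^2:
  a_1 = (0 - 6)(1) / 1^2 = -6/1 = -6
  a_2 = (1 - 6)(-6) / 2^2 = 30/4 = 15/2
  a_3 = (2 - 6)(15/2) / 3^2 = -30/9 = -10/3
  a_4 = (3 - 6)(-10/3) / 4^2 = 10/16 = 5/8
  a_5 = (4 - 6)(5/8) / 5^2 = (-5/4)/25 = -1/20
  a_6 = (5 - 6)(-1/20) / 6^2 = (1/20)/36 = 1/720
Hence L_6(x) = x^6/720 - x^5/20 + 5 x^4/8 - 10 x^3/3 + 15 x^2/2 - 6 x + 1.

L_6(x); series = x^6/720 - x^5/20 + 5 x^4/8 - 10 x^3/3 + 15 x^2/2 - 6 x + 1


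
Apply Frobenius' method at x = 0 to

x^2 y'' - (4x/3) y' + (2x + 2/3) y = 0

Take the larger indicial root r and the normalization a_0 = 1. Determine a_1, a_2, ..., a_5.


Write in Frobenius form y'' + (p(x)/x) y' + (q(x)/x^2) y = 0:
  p(x) = -4/3,  q(x) = 2x + 2/3.
Indicial equation: r(r-1) + (-4/3) r + (2/3) = 0 -> roots r_1 = 2, r_2 = 1/3.
Take r = r_1 = 2. Let y(x) = x^r sum_{n>=0} a_n x^n with a_0 = 1.
Substitute y = x^r sum a_n x^n and match x^{r+n}. The recurrence is
  D(n) a_n + 2 a_{n-1} = 0,  where D(n) = (r+n)(r+n-1) + (-4/3)(r+n) + (2/3).
  a_n = -2 / D(n) * a_{n-1}.
Since the indicial polynomial factors as (r - r_1)(r - r_2), D(n) = (r_1 + n - r_1)(r_1 + n - r_2) = n(n + 5/3).
Evaluating step by step (a_0 = 1):
  n = 1: D(1) = 1(1 + 5/3) = 8/3; numerator = -2(1) = -2; a_1 = (-2)/(8/3) = -3/4
  n = 2: D(2) = 2(2 + 5/3) = 22/3; numerator = -2(-3/4) = 3/2; a_2 = (3/2)/(22/3) = 9/44
  n = 3: D(3) = 3(3 + 5/3) = 14; numerator = -2(9/44) = -9/22; a_3 = (-9/22)/(14) = -9/308
  n = 4: D(4) = 4(4 + 5/3) = 68/3; numerator = -2(-9/308) = 9/154; a_4 = (9/154)/(68/3) = 27/10472
  n = 5: D(5) = 5(5 + 5/3) = 100/3; numerator = -2(27/10472) = -27/5236; a_5 = (-27/5236)/(100/3) = -81/523600

r = 2; a_0 = 1; a_1 = -3/4; a_2 = 9/44; a_3 = -9/308; a_4 = 27/10472; a_5 = -81/523600


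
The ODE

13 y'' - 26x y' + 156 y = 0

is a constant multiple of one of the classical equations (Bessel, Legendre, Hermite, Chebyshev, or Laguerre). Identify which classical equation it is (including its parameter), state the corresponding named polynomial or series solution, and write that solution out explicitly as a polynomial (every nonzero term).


All three coefficients share the factor 13; dividing through by 13 gives  y'' - 2x y' + 12 y = 0.
This matches the Hermite equation y'' - 2x y' + 2n y = 0 with 2n = 12, so n = 6; the polynomial solution is H_6(x).
With y = sum_k a_k x^k, matching x^k gives (k+2)(k+1) a_{k+2} = 2(k - n) a_k = 2(k - 6) a_k. The right side vanishes at k = 6, so the series with the parity of 6 terminates at degree 6.
Standard normalization: leading coefficient of H_n is 2^n, so a_6 = 2^6 = 64. Work downward with a_k = (k+1)(k+2) a_{k+2} / (2(k - n)):
  a_4 = (5)(6)(64) / (2(4 - 6)) = 1920/(-4) = -480
  a_2 = (3)(4)(-480) / (2(2 - 6)) = -5760/(-8) = 720
  a_0 = (1)(2)(720) / (2(0 - 6)) = 1440/(-12) = -120
Hence H_6(x) = 64 x^6 - 480 x^4 + 720 x^2 - 120.

H_6(x); series = 64 x^6 - 480 x^4 + 720 x^2 - 120


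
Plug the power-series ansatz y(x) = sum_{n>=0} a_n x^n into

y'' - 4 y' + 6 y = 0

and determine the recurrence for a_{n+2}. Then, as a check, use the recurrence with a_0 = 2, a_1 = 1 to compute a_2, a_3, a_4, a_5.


Substitute y = sum_n a_n x^n.
y''(x) has coefficient (n+2)(n+1) a_{n+2} at x^n;
-4 y'(x) has coefficient -4 (n+1) a_{n+1} at x^n;
6 y(x) has coefficient 6 a_n at x^n.
Matching x^n: (n+2)(n+1) a_{n+2} - 4 (n+1) a_{n+1} + 6 a_n = 0.
Thus a_{n+2} = [4 (n+1) a_{n+1} - 6 a_n] / ((n+1)(n+2)).

Check with a_0 = 2, a_1 = 1 (apply the recurrence for n = 0, 1, 2, 3): a_0 = 2, a_1 = 1, a_2 = -4, a_3 = -19/3, a_4 = -13/3, a_5 = -47/30.

a_(n+2) = [4 (n+1) a_(n+1) - 6 a_n] / ((n+1)(n+2)); check: a_0 = 2, a_1 = 1, a_2 = -4, a_3 = -19/3, a_4 = -13/3, a_5 = -47/30


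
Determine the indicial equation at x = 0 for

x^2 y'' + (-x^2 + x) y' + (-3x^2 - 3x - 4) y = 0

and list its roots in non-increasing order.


Divide by x^2 to reach normal form y'' + P_1(x) y' + P_2(x) y = 0 with P_1(x) = -1 + 1/x and P_2(x) = -3 - 3/x - 4/x^2.
x = 0 is a singular point because the y'-coefficient -1 + 1/x has a pole at x = 0 and the y-coefficient -3 - 3/x - 4/x^2 has a pole at x = 0.
It is a regular singular point because x P_1(x) = p(x) = 1 - x and x^2 P_2(x) = q(x) = -3x^2 - 3x - 4 are polynomials, hence analytic at x = 0.
p(0) = 1,  q(0) = -4.
Indicial equation: r(r-1) + p(0) r + q(0) = 0, i.e. r^2 + (p(0) - 1) r + q(0) = 0, i.e. r^2 - 4 = 0.
Discriminant: (0)^2 - 4(-4) = 16, so r = (0 ± 4)/2.
Solving: r_1 = 2, r_2 = -2.

indicial: r^2 - 4 = 0; roots r_1 = 2, r_2 = -2


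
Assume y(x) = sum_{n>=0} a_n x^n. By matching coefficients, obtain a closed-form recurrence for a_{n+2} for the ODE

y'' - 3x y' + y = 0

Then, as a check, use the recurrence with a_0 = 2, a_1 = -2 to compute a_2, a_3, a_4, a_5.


Substitute y = sum_n a_n x^n.
y''(x) has coefficient (n+2)(n+1) a_{n+2} at x^n;
-3 x y'(x) has coefficient -3 n a_n at x^n (shift);
y(x) has coefficient 1 a_n at x^n.
Matching x^n: (n+2)(n+1) a_{n+2} + (-3n + 1) a_n = 0.
Thus a_{n+2} = (3n - 1) / ((n+1)(n+2)) * a_n.

Check with a_0 = 2, a_1 = -2 (apply the recurrence for n = 0, 1, 2, 3): a_0 = 2, a_1 = -2, a_2 = -1, a_3 = -2/3, a_4 = -5/12, a_5 = -4/15.

a_(n+2) = (3n - 1) / ((n+1)(n+2)) * a_n; check: a_0 = 2, a_1 = -2, a_2 = -1, a_3 = -2/3, a_4 = -5/12, a_5 = -4/15


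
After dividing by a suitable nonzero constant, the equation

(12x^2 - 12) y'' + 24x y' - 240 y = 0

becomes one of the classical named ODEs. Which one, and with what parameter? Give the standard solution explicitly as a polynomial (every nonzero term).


All three coefficients share the factor -12; dividing through by -12 gives  (1 - x^2) y'' - 2x y' + 20 y = 0.
This matches the Legendre equation (1 - x^2) y'' - 2x y' + n(n+1) y = 0 (note the -2x y' term) with n(n+1) = 20, so n = 4; the polynomial solution is P_4(x).
With y = sum_k a_k x^k, matching x^k gives (k+2)(k+1) a_{k+2} = [k(k+1) - n(n+1)] a_k = (k - 4)(k + 5) a_k. The right side vanishes at k = 4, so the series with the parity of 4 terminates at degree 4.
Standard normalization (P_n(1) = 1): leading coefficient (2n)!/(2^n (n!)^2) = 40320/(16*576) = 35/8, so a_4 = 35/8. Work downward with a_k = (k+1)(k+2) a_{k+2} / ((k - 4)(k + 5)):
  a_2 = (3)(4)(35/8) / ((2 - 4)(2 + 5)) = (105/2)/(-14) = -15/4
  a_0 = (1)(2)(-15/4) / ((0 - 4)(0 + 5)) = (-15/2)/(-20) = 3/8
Hence P_4(x) = 35 x^4/8 - 15 x^2/4 + 3/8.

P_4(x); series = 35 x^4/8 - 15 x^2/4 + 3/8


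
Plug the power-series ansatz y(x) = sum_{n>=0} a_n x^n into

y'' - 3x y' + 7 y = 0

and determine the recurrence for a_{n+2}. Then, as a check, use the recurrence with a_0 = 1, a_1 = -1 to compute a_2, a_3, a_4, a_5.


Substitute y = sum_n a_n x^n.
y''(x) has coefficient (n+2)(n+1) a_{n+2} at x^n;
-3 x y'(x) has coefficient -3 n a_n at x^n (shift);
7 y(x) has coefficient 7 a_n at x^n.
Matching x^n: (n+2)(n+1) a_{n+2} + (-3n + 7) a_n = 0.
Thus a_{n+2} = (3n - 7) / ((n+1)(n+2)) * a_n.

Check with a_0 = 1, a_1 = -1 (apply the recurrence for n = 0, 1, 2, 3): a_0 = 1, a_1 = -1, a_2 = -7/2, a_3 = 2/3, a_4 = 7/24, a_5 = 1/15.

a_(n+2) = (3n - 7) / ((n+1)(n+2)) * a_n; check: a_0 = 1, a_1 = -1, a_2 = -7/2, a_3 = 2/3, a_4 = 7/24, a_5 = 1/15


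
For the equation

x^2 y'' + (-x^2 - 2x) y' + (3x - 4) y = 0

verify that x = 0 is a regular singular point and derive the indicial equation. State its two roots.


Divide by x^2 to reach normal form y'' + P_1(x) y' + P_2(x) y = 0 with P_1(x) = -1 - 2/x and P_2(x) = 3/x - 4/x^2.
x = 0 is a singular point because the y'-coefficient -1 - 2/x has a pole at x = 0 and the y-coefficient 3/x - 4/x^2 has a pole at x = 0.
It is a regular singular point because x P_1(x) = p(x) = -x - 2 and x^2 P_2(x) = q(x) = 3x - 4 are polynomials, hence analytic at x = 0.
p(0) = -2,  q(0) = -4.
Indicial equation: r(r-1) + p(0) r + q(0) = 0, i.e. r^2 + (p(0) - 1) r + q(0) = 0, i.e. r^2 - 3 r - 4 = 0.
Discriminant: (-3)^2 - 4(-4) = 25, so r = (3 ± 5)/2.
Solving: r_1 = 4, r_2 = -1.

indicial: r^2 - 3 r - 4 = 0; roots r_1 = 4, r_2 = -1


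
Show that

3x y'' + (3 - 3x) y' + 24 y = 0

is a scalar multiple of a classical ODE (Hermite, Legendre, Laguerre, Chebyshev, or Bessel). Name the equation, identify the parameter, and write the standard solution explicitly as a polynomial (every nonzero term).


All three coefficients share the factor 3; dividing through by 3 gives  x y'' + (1 - x) y' + 8 y = 0.
This matches the Laguerre equation x y'' + (1 - x) y' + n y = 0 with n = 8; the polynomial solution is L_8(x).
With y = sum_k a_k x^k, matching x^k gives (k+1)k a_{k+1} + (k+1) a_{k+1} - k a_k + n a_k = 0, i.e. (k+1)^2 a_{k+1} = (k - n) a_k = (k - 8) a_k. The right side vanishes at k = 8, so the series terminates at degree 8.
Standard normalization L_n(0) = 1 gives a_0 = 1. Work upward with a_{k+1} = (k - 8) a_k / (k+1)^2:
  a_1 = (0 - 8)(1) / 1^2 = -8/1 = -8
  a_2 = (1 - 8)(-8) / 2^2 = 56/4 = 14
  a_3 = (2 - 8)(14) / 3^2 = -84/9 = -28/3
  a_4 = (3 - 8)(-28/3) / 4^2 = (140/3)/16 = 35/12
  a_5 = (4 - 8)(35/12) / 5^2 = (-35/3)/25 = -7/15
  a_6 = (5 - 8)(-7/15) / 6^2 = (7/5)/36 = 7/180
  a_7 = (6 - 8)(7/180) / 7^2 = (-7/90)/49 = -1/630
  a_8 = (7 - 8)(-1/630) / 8^2 = (1/630)/64 = 1/40320
Hence L_8(x) = x^8/40320 - x^7/630 + 7 x^6/180 - 7 x^5/15 + 35 x^4/12 - 28 x^3/3 + 14 x^2 - 8 x + 1.

L_8(x); series = x^8/40320 - x^7/630 + 7 x^6/180 - 7 x^5/15 + 35 x^4/12 - 28 x^3/3 + 14 x^2 - 8 x + 1


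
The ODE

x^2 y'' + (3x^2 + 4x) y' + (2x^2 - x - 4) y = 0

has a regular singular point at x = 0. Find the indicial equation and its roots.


Divide by x^2 to reach normal form y'' + P_1(x) y' + P_2(x) y = 0 with P_1(x) = 3 + 4/x and P_2(x) = 2 - 1/x - 4/x^2.
x = 0 is a singular point because the y'-coefficient 3 + 4/x has a pole at x = 0 and the y-coefficient 2 - 1/x - 4/x^2 has a pole at x = 0.
It is a regular singular point because x P_1(x) = p(x) = 3x + 4 and x^2 P_2(x) = q(x) = 2x^2 - x - 4 are polynomials, hence analytic at x = 0.
p(0) = 4,  q(0) = -4.
Indicial equation: r(r-1) + p(0) r + q(0) = 0, i.e. r^2 + (p(0) - 1) r + q(0) = 0, i.e. r^2 + 3 r - 4 = 0.
Discriminant: (3)^2 - 4(-4) = 25, so r = (-3 ± 5)/2.
Solving: r_1 = 1, r_2 = -4.

indicial: r^2 + 3 r - 4 = 0; roots r_1 = 1, r_2 = -4


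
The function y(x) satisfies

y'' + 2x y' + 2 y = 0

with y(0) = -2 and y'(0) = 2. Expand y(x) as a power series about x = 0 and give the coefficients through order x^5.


Ansatz: y(x) = sum_{n>=0} a_n x^n, so y'(x) = sum_{n>=1} n a_n x^(n-1) and y''(x) = sum_{n>=2} n(n-1) a_n x^(n-2).
Substitute into P(x) y'' + Q(x) y' + R(x) y = 0 with P(x) = 1, Q(x) = 2x, R(x) = 2, and match powers of x.
Initial conditions: a_0 = -2, a_1 = 2.
Setting the coefficient of each power of x to zero and solving order by order (substituting the coefficients already found):
  x^0: 2 a_2 + 2 a_0 = 0  ->  2 a_2 = -2 a_0 = 4  ->  a_2 = 2
  x^1: 6 a_3 + 4 a_1 = 0  ->  6 a_3 = -4 a_1 = -8  ->  a_3 = -4/3
  x^2: 12 a_4 + 6 a_2 = 0  ->  12 a_4 = -6 a_2 = -12  ->  a_4 = -1
  x^3: 20 a_5 + 8 a_3 = 0  ->  20 a_5 = -8 a_3 = 32/3  ->  a_5 = 8/15
Truncated series: y(x) = -2 + 2 x + 2 x^2 - (4/3) x^3 - x^4 + (8/15) x^5 + O(x^6).

a_0 = -2; a_1 = 2; a_2 = 2; a_3 = -4/3; a_4 = -1; a_5 = 8/15


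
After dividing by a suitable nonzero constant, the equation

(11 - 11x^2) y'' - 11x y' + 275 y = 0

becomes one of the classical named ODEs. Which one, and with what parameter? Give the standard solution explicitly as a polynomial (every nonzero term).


All three coefficients share the factor 11; dividing through by 11 gives  (1 - x^2) y'' - x y' + 25 y = 0.
This matches the Chebyshev equation (1 - x^2) y'' - x y' + n^2 y = 0 (note the -x y' term, not -2x y') with n^2 = 25, so n = 5; the polynomial solution is T_5(x).
With y = sum_k a_k x^k, matching x^k gives (k+2)(k+1) a_{k+2} = (k^2 - n^2) a_k = (k - 5)(k + 5) a_k. The right side vanishes at k = 5, so the series with the parity of 5 terminates at degree 5.
Standard normalization: leading coefficient of T_n is 2^(n-1), so a_5 = 2^4 = 16. Work downward with a_k = (k+1)(k+2) a_{k+2} / ((k - 5)(k + 5)):
  a_3 = (4)(5)(16) / ((3 - 5)(3 + 5)) = 320/(-16) = -20
  a_1 = (2)(3)(-20) / ((1 - 5)(1 + 5)) = -120/(-24) = 5
Hence T_5(x) = 16 x^5 - 20 x^3 + 5 x.

T_5(x); series = 16 x^5 - 20 x^3 + 5 x


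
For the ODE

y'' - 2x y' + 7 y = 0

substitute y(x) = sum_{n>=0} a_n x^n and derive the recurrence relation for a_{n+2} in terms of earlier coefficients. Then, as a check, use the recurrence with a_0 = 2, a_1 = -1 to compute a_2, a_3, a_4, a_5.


Substitute y = sum_n a_n x^n.
y''(x) has coefficient (n+2)(n+1) a_{n+2} at x^n;
-2 x y'(x) has coefficient -2 n a_n at x^n (shift);
7 y(x) has coefficient 7 a_n at x^n.
Matching x^n: (n+2)(n+1) a_{n+2} + (-2n + 7) a_n = 0.
Thus a_{n+2} = (2n - 7) / ((n+1)(n+2)) * a_n.

Check with a_0 = 2, a_1 = -1 (apply the recurrence for n = 0, 1, 2, 3): a_0 = 2, a_1 = -1, a_2 = -7, a_3 = 5/6, a_4 = 7/4, a_5 = -1/24.

a_(n+2) = (2n - 7) / ((n+1)(n+2)) * a_n; check: a_0 = 2, a_1 = -1, a_2 = -7, a_3 = 5/6, a_4 = 7/4, a_5 = -1/24


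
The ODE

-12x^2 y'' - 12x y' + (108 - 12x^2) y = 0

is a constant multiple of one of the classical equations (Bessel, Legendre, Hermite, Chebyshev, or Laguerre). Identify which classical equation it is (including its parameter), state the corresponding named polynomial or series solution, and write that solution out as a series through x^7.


All three coefficients share the factor -12; dividing through by -12 gives  x^2 y'' + x y' + (x^2 - 9) y = 0.
This matches the Bessel equation x^2 y'' + x y' + (x^2 - nu^2) y = 0 with nu^2 = 9, so nu = 3; the solution bounded at x = 0 is J_3(x).
Frobenius at x = 0: indicial roots ±nu; for r = nu the recurrence k(k + 2nu) c_k = -c_{k-2} gives the standard series J_nu(x) = sum_{k>=0} (-1)^k / (k! (k+nu)!) (x/2)^(2k+nu). Evaluate the first 3 terms:
  k = 0: (-1)^0 / (0! * 3! * 2^3) x^3 = 1/(1*6*8) x^3 = (1/48) x^3
  k = 1: (-1)^1 / (1! * 4! * 2^5) x^5 = -1/(1*24*32) x^5 = (-1/768) x^5
  k = 2: (-1)^2 / (2! * 5! * 2^7) x^7 = 1/(2*120*128) x^7 = (1/30720) x^7
Hence J_3(x) = x^7/30720 - x^5/768 + x^3/48 + ....

J_3(x); series = x^7/30720 - x^5/768 + x^3/48


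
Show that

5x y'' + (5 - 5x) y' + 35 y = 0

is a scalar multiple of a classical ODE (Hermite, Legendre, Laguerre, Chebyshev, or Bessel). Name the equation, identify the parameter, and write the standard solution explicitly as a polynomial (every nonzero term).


All three coefficients share the factor 5; dividing through by 5 gives  x y'' + (1 - x) y' + 7 y = 0.
This matches the Laguerre equation x y'' + (1 - x) y' + n y = 0 with n = 7; the polynomial solution is L_7(x).
With y = sum_k a_k x^k, matching x^k gives (k+1)k a_{k+1} + (k+1) a_{k+1} - k a_k + n a_k = 0, i.e. (k+1)^2 a_{k+1} = (k - n) a_k = (k - 7) a_k. The right side vanishes at k = 7, so the series terminates at degree 7.
Standard normalization L_n(0) = 1 gives a_0 = 1. Work upward with a_{k+1} = (k - 7) a_k / (k+1)^2:
  a_1 = (0 - 7)(1) / 1^2 = -7/1 = -7
  a_2 = (1 - 7)(-7) / 2^2 = 42/4 = 21/2
  a_3 = (2 - 7)(21/2) / 3^2 = (-105/2)/9 = -35/6
  a_4 = (3 - 7)(-35/6) / 4^2 = (70/3)/16 = 35/24
  a_5 = (4 - 7)(35/24) / 5^2 = (-35/8)/25 = -7/40
  a_6 = (5 - 7)(-7/40) / 6^2 = (7/20)/36 = 7/720
  a_7 = (6 - 7)(7/720) / 7^2 = (-7/720)/49 = -1/5040
Hence L_7(x) = -x^7/5040 + 7 x^6/720 - 7 x^5/40 + 35 x^4/24 - 35 x^3/6 + 21 x^2/2 - 7 x + 1.

L_7(x); series = -x^7/5040 + 7 x^6/720 - 7 x^5/40 + 35 x^4/24 - 35 x^3/6 + 21 x^2/2 - 7 x + 1


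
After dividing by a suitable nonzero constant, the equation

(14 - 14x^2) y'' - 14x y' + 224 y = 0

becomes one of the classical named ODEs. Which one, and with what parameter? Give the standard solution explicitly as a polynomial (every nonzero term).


All three coefficients share the factor 14; dividing through by 14 gives  (1 - x^2) y'' - x y' + 16 y = 0.
This matches the Chebyshev equation (1 - x^2) y'' - x y' + n^2 y = 0 (note the -x y' term, not -2x y') with n^2 = 16, so n = 4; the polynomial solution is T_4(x).
With y = sum_k a_k x^k, matching x^k gives (k+2)(k+1) a_{k+2} = (k^2 - n^2) a_k = (k - 4)(k + 4) a_k. The right side vanishes at k = 4, so the series with the parity of 4 terminates at degree 4.
Standard normalization: leading coefficient of T_n is 2^(n-1), so a_4 = 2^3 = 8. Work downward with a_k = (k+1)(k+2) a_{k+2} / ((k - 4)(k + 4)):
  a_2 = (3)(4)(8) / ((2 - 4)(2 + 4)) = 96/(-12) = -8
  a_0 = (1)(2)(-8) / ((0 - 4)(0 + 4)) = -16/(-16) = 1
Hence T_4(x) = 8 x^4 - 8 x^2 + 1.

T_4(x); series = 8 x^4 - 8 x^2 + 1


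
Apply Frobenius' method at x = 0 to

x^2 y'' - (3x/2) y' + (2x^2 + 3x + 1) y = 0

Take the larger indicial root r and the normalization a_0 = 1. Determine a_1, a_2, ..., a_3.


Write in Frobenius form y'' + (p(x)/x) y' + (q(x)/x^2) y = 0:
  p(x) = -3/2,  q(x) = 2x^2 + 3x + 1.
Indicial equation: r(r-1) + (-3/2) r + (1) = 0 -> roots r_1 = 2, r_2 = 1/2.
Take r = r_1 = 2. Let y(x) = x^r sum_{n>=0} a_n x^n with a_0 = 1.
Substitute y = x^r sum a_n x^n and match x^{r+n}. The recurrence is
  D(n) a_n + 3 a_{n-1} + 2 a_{n-2} = 0,  where D(n) = (r+n)(r+n-1) + (-3/2)(r+n) + (1).
  a_n = [-3 a_{n-1} - 2 a_{n-2}] / D(n).
Since the indicial polynomial factors as (r - r_1)(r - r_2), D(n) = (r_1 + n - r_1)(r_1 + n - r_2) = n(n + 3/2).
Evaluating step by step (a_0 = 1):
  n = 1: D(1) = 1(1 + 3/2) = 5/2; numerator = -3(1) = -3; a_1 = (-3)/(5/2) = -6/5
  n = 2: D(2) = 2(2 + 3/2) = 7; numerator = -3(-6/5) - 2(1) = 8/5; a_2 = (8/5)/(7) = 8/35
  n = 3: D(3) = 3(3 + 3/2) = 27/2; numerator = -3(8/35) - 2(-6/5) = 12/7; a_3 = (12/7)/(27/2) = 8/63

r = 2; a_0 = 1; a_1 = -6/5; a_2 = 8/35; a_3 = 8/63


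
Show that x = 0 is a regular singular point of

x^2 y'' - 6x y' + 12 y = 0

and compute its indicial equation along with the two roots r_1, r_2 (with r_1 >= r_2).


Divide by x^2 to reach normal form y'' + P_1(x) y' + P_2(x) y = 0 with P_1(x) = -6/x and P_2(x) = 12/x^2.
x = 0 is a singular point because the y'-coefficient -6/x has a pole at x = 0 and the y-coefficient 12/x^2 has a pole at x = 0.
It is a regular singular point because x P_1(x) = p(x) = -6 and x^2 P_2(x) = q(x) = 12 are polynomials, hence analytic at x = 0.
p(0) = -6,  q(0) = 12.
Indicial equation: r(r-1) + p(0) r + q(0) = 0, i.e. r^2 + (p(0) - 1) r + q(0) = 0, i.e. r^2 - 7 r + 12 = 0.
Discriminant: (-7)^2 - 4(12) = 1, so r = (7 ± 1)/2.
Solving: r_1 = 4, r_2 = 3.

indicial: r^2 - 7 r + 12 = 0; roots r_1 = 4, r_2 = 3


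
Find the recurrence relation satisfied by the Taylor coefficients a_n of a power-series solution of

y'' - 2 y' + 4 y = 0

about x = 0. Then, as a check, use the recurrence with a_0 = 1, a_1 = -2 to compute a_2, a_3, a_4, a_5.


Substitute y = sum_n a_n x^n.
y''(x) has coefficient (n+2)(n+1) a_{n+2} at x^n;
-2 y'(x) has coefficient -2 (n+1) a_{n+1} at x^n;
4 y(x) has coefficient 4 a_n at x^n.
Matching x^n: (n+2)(n+1) a_{n+2} - 2 (n+1) a_{n+1} + 4 a_n = 0.
Thus a_{n+2} = [2 (n+1) a_{n+1} - 4 a_n] / ((n+1)(n+2)).

Check with a_0 = 1, a_1 = -2 (apply the recurrence for n = 0, 1, 2, 3): a_0 = 1, a_1 = -2, a_2 = -4, a_3 = -4/3, a_4 = 2/3, a_5 = 8/15.

a_(n+2) = [2 (n+1) a_(n+1) - 4 a_n] / ((n+1)(n+2)); check: a_0 = 1, a_1 = -2, a_2 = -4, a_3 = -4/3, a_4 = 2/3, a_5 = 8/15


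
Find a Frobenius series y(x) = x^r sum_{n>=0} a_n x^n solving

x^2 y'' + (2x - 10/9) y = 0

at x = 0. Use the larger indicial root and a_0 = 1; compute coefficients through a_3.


Write in Frobenius form y'' + (p(x)/x) y' + (q(x)/x^2) y = 0:
  p(x) = 0,  q(x) = 2x - 10/9.
Indicial equation: r(r-1) + (0) r + (-10/9) = 0 -> roots r_1 = 5/3, r_2 = -2/3.
Take r = r_1 = 5/3. Let y(x) = x^r sum_{n>=0} a_n x^n with a_0 = 1.
Substitute y = x^r sum a_n x^n and match x^{r+n}. The recurrence is
  D(n) a_n + 2 a_{n-1} = 0,  where D(n) = (r+n)(r+n-1) + (0)(r+n) + (-10/9).
  a_n = -2 / D(n) * a_{n-1}.
Since the indicial polynomial factors as (r - r_1)(r - r_2), D(n) = (r_1 + n - r_1)(r_1 + n - r_2) = n(n + 7/3).
Evaluating step by step (a_0 = 1):
  n = 1: D(1) = 1(1 + 7/3) = 10/3; numerator = -2(1) = -2; a_1 = (-2)/(10/3) = -3/5
  n = 2: D(2) = 2(2 + 7/3) = 26/3; numerator = -2(-3/5) = 6/5; a_2 = (6/5)/(26/3) = 9/65
  n = 3: D(3) = 3(3 + 7/3) = 16; numerator = -2(9/65) = -18/65; a_3 = (-18/65)/(16) = -9/520

r = 5/3; a_0 = 1; a_1 = -3/5; a_2 = 9/65; a_3 = -9/520


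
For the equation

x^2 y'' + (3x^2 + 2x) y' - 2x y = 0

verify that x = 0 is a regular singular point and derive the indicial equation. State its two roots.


Divide by x^2 to reach normal form y'' + P_1(x) y' + P_2(x) y = 0 with P_1(x) = 3 + 2/x and P_2(x) = -2/x.
x = 0 is a singular point because the y'-coefficient 3 + 2/x has a pole at x = 0 and the y-coefficient -2/x has a pole at x = 0.
It is a regular singular point because x P_1(x) = p(x) = 3x + 2 and x^2 P_2(x) = q(x) = -2x are polynomials, hence analytic at x = 0.
p(0) = 2,  q(0) = 0.
Indicial equation: r(r-1) + p(0) r + q(0) = 0, i.e. r^2 + (p(0) - 1) r + q(0) = 0, i.e. r^2 + 1 r = 0.
Discriminant: (1)^2 - 4(0) = 1, so r = (-1 ± 1)/2.
Solving: r_1 = 0, r_2 = -1.

indicial: r^2 + 1 r = 0; roots r_1 = 0, r_2 = -1


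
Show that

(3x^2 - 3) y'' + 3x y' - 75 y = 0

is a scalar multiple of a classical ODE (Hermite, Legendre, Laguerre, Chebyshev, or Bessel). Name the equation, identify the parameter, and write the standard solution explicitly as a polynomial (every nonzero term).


All three coefficients share the factor -3; dividing through by -3 gives  (1 - x^2) y'' - x y' + 25 y = 0.
This matches the Chebyshev equation (1 - x^2) y'' - x y' + n^2 y = 0 (note the -x y' term, not -2x y') with n^2 = 25, so n = 5; the polynomial solution is T_5(x).
With y = sum_k a_k x^k, matching x^k gives (k+2)(k+1) a_{k+2} = (k^2 - n^2) a_k = (k - 5)(k + 5) a_k. The right side vanishes at k = 5, so the series with the parity of 5 terminates at degree 5.
Standard normalization: leading coefficient of T_n is 2^(n-1), so a_5 = 2^4 = 16. Work downward with a_k = (k+1)(k+2) a_{k+2} / ((k - 5)(k + 5)):
  a_3 = (4)(5)(16) / ((3 - 5)(3 + 5)) = 320/(-16) = -20
  a_1 = (2)(3)(-20) / ((1 - 5)(1 + 5)) = -120/(-24) = 5
Hence T_5(x) = 16 x^5 - 20 x^3 + 5 x.

T_5(x); series = 16 x^5 - 20 x^3 + 5 x


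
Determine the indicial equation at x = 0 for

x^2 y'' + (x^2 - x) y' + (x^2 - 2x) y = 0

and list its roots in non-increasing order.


Divide by x^2 to reach normal form y'' + P_1(x) y' + P_2(x) y = 0 with P_1(x) = 1 - 1/x and P_2(x) = 1 - 2/x.
x = 0 is a singular point because the y'-coefficient 1 - 1/x has a pole at x = 0 and the y-coefficient 1 - 2/x has a pole at x = 0.
It is a regular singular point because x P_1(x) = p(x) = x - 1 and x^2 P_2(x) = q(x) = x^2 - 2x are polynomials, hence analytic at x = 0.
p(0) = -1,  q(0) = 0.
Indicial equation: r(r-1) + p(0) r + q(0) = 0, i.e. r^2 + (p(0) - 1) r + q(0) = 0, i.e. r^2 - 2 r = 0.
Discriminant: (-2)^2 - 4(0) = 4, so r = (2 ± 2)/2.
Solving: r_1 = 2, r_2 = 0.

indicial: r^2 - 2 r = 0; roots r_1 = 2, r_2 = 0


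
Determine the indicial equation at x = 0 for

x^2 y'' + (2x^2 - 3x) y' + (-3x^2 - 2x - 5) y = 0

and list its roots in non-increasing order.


Divide by x^2 to reach normal form y'' + P_1(x) y' + P_2(x) y = 0 with P_1(x) = 2 - 3/x and P_2(x) = -3 - 2/x - 5/x^2.
x = 0 is a singular point because the y'-coefficient 2 - 3/x has a pole at x = 0 and the y-coefficient -3 - 2/x - 5/x^2 has a pole at x = 0.
It is a regular singular point because x P_1(x) = p(x) = 2x - 3 and x^2 P_2(x) = q(x) = -3x^2 - 2x - 5 are polynomials, hence analytic at x = 0.
p(0) = -3,  q(0) = -5.
Indicial equation: r(r-1) + p(0) r + q(0) = 0, i.e. r^2 + (p(0) - 1) r + q(0) = 0, i.e. r^2 - 4 r - 5 = 0.
Discriminant: (-4)^2 - 4(-5) = 36, so r = (4 ± 6)/2.
Solving: r_1 = 5, r_2 = -1.

indicial: r^2 - 4 r - 5 = 0; roots r_1 = 5, r_2 = -1


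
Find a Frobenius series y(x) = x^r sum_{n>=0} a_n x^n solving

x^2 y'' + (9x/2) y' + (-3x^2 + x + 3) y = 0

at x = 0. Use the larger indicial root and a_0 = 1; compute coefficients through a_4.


Write in Frobenius form y'' + (p(x)/x) y' + (q(x)/x^2) y = 0:
  p(x) = 9/2,  q(x) = -3x^2 + x + 3.
Indicial equation: r(r-1) + (9/2) r + (3) = 0 -> roots r_1 = -3/2, r_2 = -2.
Take r = r_1 = -3/2. Let y(x) = x^r sum_{n>=0} a_n x^n with a_0 = 1.
Substitute y = x^r sum a_n x^n and match x^{r+n}. The recurrence is
  D(n) a_n + 1 a_{n-1} - 3 a_{n-2} = 0,  where D(n) = (r+n)(r+n-1) + (9/2)(r+n) + (3).
  a_n = [-1 a_{n-1} + 3 a_{n-2}] / D(n).
Since the indicial polynomial factors as (r - r_1)(r - r_2), D(n) = (r_1 + n - r_1)(r_1 + n - r_2) = n(n + 1/2).
Evaluating step by step (a_0 = 1):
  n = 1: D(1) = 1(1 + 1/2) = 3/2; numerator = -1(1) = -1; a_1 = (-1)/(3/2) = -2/3
  n = 2: D(2) = 2(2 + 1/2) = 5; numerator = -1(-2/3) + 3(1) = 11/3; a_2 = (11/3)/(5) = 11/15
  n = 3: D(3) = 3(3 + 1/2) = 21/2; numerator = -1(11/15) + 3(-2/3) = -41/15; a_3 = (-41/15)/(21/2) = -82/315
  n = 4: D(4) = 4(4 + 1/2) = 18; numerator = -1(-82/315) + 3(11/15) = 155/63; a_4 = (155/63)/(18) = 155/1134

r = -3/2; a_0 = 1; a_1 = -2/3; a_2 = 11/15; a_3 = -82/315; a_4 = 155/1134


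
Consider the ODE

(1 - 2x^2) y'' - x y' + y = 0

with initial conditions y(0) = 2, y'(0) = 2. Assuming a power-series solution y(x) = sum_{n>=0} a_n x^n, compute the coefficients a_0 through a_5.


Ansatz: y(x) = sum_{n>=0} a_n x^n, so y'(x) = sum_{n>=1} n a_n x^(n-1) and y''(x) = sum_{n>=2} n(n-1) a_n x^(n-2).
Substitute into P(x) y'' + Q(x) y' + R(x) y = 0 with P(x) = 1 - 2x^2, Q(x) = -x, R(x) = 1, and match powers of x.
Initial conditions: a_0 = 2, a_1 = 2.
Setting the coefficient of each power of x to zero and solving order by order (substituting the coefficients already found):
  x^0: 2 a_2 + a_0 = 0  ->  2 a_2 = -a_0 = -2  ->  a_2 = -1
  x^1: 6 a_3 = 0  ->  a_3 = 0
  x^2: 12 a_4 - 5 a_2 = 0  ->  12 a_4 = 5 a_2 = -5  ->  a_4 = -5/12
  x^3: 20 a_5 - 14 a_3 = 0  ->  20 a_5 = 14 a_3 = 0  ->  a_5 = 0
Truncated series: y(x) = 2 + 2 x - x^2 - (5/12) x^4 + O(x^6).

a_0 = 2; a_1 = 2; a_2 = -1; a_3 = 0; a_4 = -5/12; a_5 = 0


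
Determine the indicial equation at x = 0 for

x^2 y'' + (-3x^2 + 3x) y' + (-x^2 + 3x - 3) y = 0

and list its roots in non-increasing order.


Divide by x^2 to reach normal form y'' + P_1(x) y' + P_2(x) y = 0 with P_1(x) = -3 + 3/x and P_2(x) = -1 + 3/x - 3/x^2.
x = 0 is a singular point because the y'-coefficient -3 + 3/x has a pole at x = 0 and the y-coefficient -1 + 3/x - 3/x^2 has a pole at x = 0.
It is a regular singular point because x P_1(x) = p(x) = 3 - 3x and x^2 P_2(x) = q(x) = -x^2 + 3x - 3 are polynomials, hence analytic at x = 0.
p(0) = 3,  q(0) = -3.
Indicial equation: r(r-1) + p(0) r + q(0) = 0, i.e. r^2 + (p(0) - 1) r + q(0) = 0, i.e. r^2 + 2 r - 3 = 0.
Discriminant: (2)^2 - 4(-3) = 16, so r = (-2 ± 4)/2.
Solving: r_1 = 1, r_2 = -3.

indicial: r^2 + 2 r - 3 = 0; roots r_1 = 1, r_2 = -3


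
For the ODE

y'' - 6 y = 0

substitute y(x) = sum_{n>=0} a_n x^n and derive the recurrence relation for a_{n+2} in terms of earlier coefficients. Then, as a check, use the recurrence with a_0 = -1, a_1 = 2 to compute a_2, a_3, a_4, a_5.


Substitute y = sum_n a_n x^n into y'' + (const) y = 0.
y''(x) = sum_{n>=0} (n+2)(n+1) a_{n+2} x^n.
The ODE becomes sum_n [(n+2)(n+1) a_{n+2} - 6 a_n] x^n = 0.
Setting each coefficient to zero gives the recurrence:
  (n+2)(n+1) a_{n+2} - 6 a_n = 0,
  a_{n+2} = 6 / ((n+1)(n+2)) a_n.

Check with a_0 = -1, a_1 = 2 (apply the recurrence for n = 0, 1, 2, 3): a_0 = -1, a_1 = 2, a_2 = -3, a_3 = 2, a_4 = -3/2, a_5 = 3/5.

a_{n+2} = 6/((n+1)(n+2)) * a_n; check: a_0 = -1, a_1 = 2, a_2 = -3, a_3 = 2, a_4 = -3/2, a_5 = 3/5


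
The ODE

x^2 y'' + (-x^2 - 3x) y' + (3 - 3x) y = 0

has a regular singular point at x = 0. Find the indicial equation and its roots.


Divide by x^2 to reach normal form y'' + P_1(x) y' + P_2(x) y = 0 with P_1(x) = -1 - 3/x and P_2(x) = -3/x + 3/x^2.
x = 0 is a singular point because the y'-coefficient -1 - 3/x has a pole at x = 0 and the y-coefficient -3/x + 3/x^2 has a pole at x = 0.
It is a regular singular point because x P_1(x) = p(x) = -x - 3 and x^2 P_2(x) = q(x) = 3 - 3x are polynomials, hence analytic at x = 0.
p(0) = -3,  q(0) = 3.
Indicial equation: r(r-1) + p(0) r + q(0) = 0, i.e. r^2 + (p(0) - 1) r + q(0) = 0, i.e. r^2 - 4 r + 3 = 0.
Discriminant: (-4)^2 - 4(3) = 4, so r = (4 ± 2)/2.
Solving: r_1 = 3, r_2 = 1.

indicial: r^2 - 4 r + 3 = 0; roots r_1 = 3, r_2 = 1


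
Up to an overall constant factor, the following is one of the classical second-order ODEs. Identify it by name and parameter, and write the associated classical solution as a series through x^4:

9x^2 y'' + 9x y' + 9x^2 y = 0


All three coefficients share the factor 9; dividing through by 9 gives  x^2 y'' + x y' + x^2 y = 0.
This matches the Bessel equation x^2 y'' + x y' + (x^2 - nu^2) y = 0 with nu^2 = 0, so nu = 0; the solution bounded at x = 0 is J_0(x).
Frobenius at x = 0: indicial roots ±nu; for r = nu the recurrence k(k + 2nu) c_k = -c_{k-2} gives the standard series J_nu(x) = sum_{k>=0} (-1)^k / (k! (k+nu)!) (x/2)^(2k+nu). Evaluate the first 3 terms:
  k = 0: (-1)^0 / (0! * 0! * 2^0) x^0 = 1/(1*1*1) x^0 = (1) x^0
  k = 1: (-1)^1 / (1! * 1! * 2^2) x^2 = -1/(1*1*4) x^2 = (-1/4) x^2
  k = 2: (-1)^2 / (2! * 2! * 2^4) x^4 = 1/(2*2*16) x^4 = (1/64) x^4
Hence J_0(x) = x^4/64 - x^2/4 + 1 + ....

J_0(x); series = x^4/64 - x^2/4 + 1
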